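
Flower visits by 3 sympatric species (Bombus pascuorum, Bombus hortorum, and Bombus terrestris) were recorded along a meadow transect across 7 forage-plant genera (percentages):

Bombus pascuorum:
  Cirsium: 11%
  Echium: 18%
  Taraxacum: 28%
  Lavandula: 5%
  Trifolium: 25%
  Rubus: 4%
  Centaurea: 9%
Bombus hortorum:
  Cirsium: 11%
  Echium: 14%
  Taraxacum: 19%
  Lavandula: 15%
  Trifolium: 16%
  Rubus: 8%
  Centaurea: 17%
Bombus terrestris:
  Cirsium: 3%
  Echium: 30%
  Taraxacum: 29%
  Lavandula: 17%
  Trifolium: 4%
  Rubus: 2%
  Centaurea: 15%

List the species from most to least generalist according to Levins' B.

Bombus hortorum > Bombus pascuorum > Bombus terrestris

Convert percentages to proportions (divide by 100).
Σp_pascᵢ² = 0.11² + 0.18² + 0.28² + 0.05² + 0.25² + 0.04² + 0.09² = 0.0121 + 0.0324 + 0.0784 + 0.0025 + 0.0625 + 0.0016 + 0.0081 = 0.1976
B_pasc = 1 / 0.1976 = 5.0607
Σp_hortᵢ² = 0.11² + 0.14² + 0.19² + 0.15² + 0.16² + 0.08² + 0.17² = 0.0121 + 0.0196 + 0.0361 + 0.0225 + 0.0256 + 0.0064 + 0.0289 = 0.1512
B_hort = 1 / 0.1512 = 6.6138
Σp_terrᵢ² = 0.03² + 0.30² + 0.29² + 0.17² + 0.04² + 0.02² + 0.15² = 0.0009 + 0.0900 + 0.0841 + 0.0289 + 0.0016 + 0.0004 + 0.0225 = 0.2284
B_terr = 1 / 0.2284 = 4.3783
Ranking by B (broadest → narrowest): Bombus hortorum (6.61) > Bombus pascuorum (5.06) > Bombus terrestris (4.38)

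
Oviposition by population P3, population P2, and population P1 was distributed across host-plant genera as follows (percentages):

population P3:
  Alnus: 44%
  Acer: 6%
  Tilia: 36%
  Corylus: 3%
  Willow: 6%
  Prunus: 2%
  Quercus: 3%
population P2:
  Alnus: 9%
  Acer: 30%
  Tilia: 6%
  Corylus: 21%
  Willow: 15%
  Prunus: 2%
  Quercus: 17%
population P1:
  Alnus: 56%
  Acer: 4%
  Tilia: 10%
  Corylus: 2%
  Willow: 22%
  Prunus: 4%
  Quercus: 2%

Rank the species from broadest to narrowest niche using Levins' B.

Convert percentages to proportions (divide by 100).
Σp_P3ᵢ² = 0.44² + 0.06² + 0.36² + 0.03² + 0.06² + 0.02² + 0.03² = 0.1936 + 0.0036 + 0.1296 + 0.0009 + 0.0036 + 0.0004 + 0.0009 = 0.3326
B_P3 = 1 / 0.3326 = 3.0066
Σp_P2ᵢ² = 0.09² + 0.30² + 0.06² + 0.21² + 0.15² + 0.02² + 0.17² = 0.0081 + 0.0900 + 0.0036 + 0.0441 + 0.0225 + 0.0004 + 0.0289 = 0.1976
B_P2 = 1 / 0.1976 = 5.0607
Σp_P1ᵢ² = 0.56² + 0.04² + 0.10² + 0.02² + 0.22² + 0.04² + 0.02² = 0.3136 + 0.0016 + 0.0100 + 0.0004 + 0.0484 + 0.0016 + 0.0004 = 0.3760
B_P1 = 1 / 0.3760 = 2.6596
Ranking by B (broadest → narrowest): population P2 (5.06) > population P3 (3.01) > population P1 (2.66)

population P2 > population P3 > population P1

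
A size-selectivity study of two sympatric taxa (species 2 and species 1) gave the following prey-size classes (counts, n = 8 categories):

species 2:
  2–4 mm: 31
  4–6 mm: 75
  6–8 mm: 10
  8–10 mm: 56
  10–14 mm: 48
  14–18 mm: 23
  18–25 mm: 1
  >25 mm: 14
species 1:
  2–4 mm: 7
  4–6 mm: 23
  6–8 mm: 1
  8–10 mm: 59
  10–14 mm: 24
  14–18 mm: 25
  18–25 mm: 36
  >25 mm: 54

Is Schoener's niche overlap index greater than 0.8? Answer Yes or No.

No

Proportions for species 2 (n=258): 31/258=0.1202, 75/258=0.2907, 10/258=0.0388, 56/258=0.2171, 48/258=0.1860, 23/258=0.0891, 1/258=0.0039, 14/258=0.0543
Proportions for species 1 (n=229): 7/229=0.0306, 23/229=0.1004, 1/229=0.0044, 59/229=0.2576, 24/229=0.1048, 25/229=0.1092, 36/229=0.1572, 54/229=0.2358
Σ|p₁ᵢ − p₂ᵢ| = 0.0896 + 0.1903 + 0.0344 + 0.0405 + 0.0812 + 0.0201 + 0.1533 + 0.1815 = 0.7909
D = 1 − ½ × 0.7909 = 1 − 0.39545 = 0.60455
D = 0.60455 < 0.8 → No.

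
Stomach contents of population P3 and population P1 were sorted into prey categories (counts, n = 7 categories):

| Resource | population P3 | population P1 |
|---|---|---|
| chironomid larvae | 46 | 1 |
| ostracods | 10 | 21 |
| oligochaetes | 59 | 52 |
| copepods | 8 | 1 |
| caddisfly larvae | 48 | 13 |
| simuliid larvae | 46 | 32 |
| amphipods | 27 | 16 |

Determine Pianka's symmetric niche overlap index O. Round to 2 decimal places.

0.83

Proportions for population P3 (n=244): 46/244=0.1885, 10/244=0.0410, 59/244=0.2418, 8/244=0.0328, 48/244=0.1967, 46/244=0.1885, 27/244=0.1107
Proportions for population P1 (n=136): 1/136=0.0074, 21/136=0.1544, 52/136=0.3824, 1/136=0.0074, 13/136=0.0956, 32/136=0.2353, 16/136=0.1176
Σ p₁ᵢp₂ᵢ = 0.001395 + 0.006330 + 0.092464 + 0.000243 + 0.018805 + 0.044354 + 0.013018 = 0.176609
Σp_1ᵢ² = 0.1885² + 0.0410² + 0.2418² + 0.0328² + 0.1967² + 0.1885² + 0.1107² = 0.035532 + 0.001681 + 0.058467 + 0.001076 + 0.038691 + 0.035532 + 0.012254 = 0.183233
Σp_2ᵢ² = 0.0074² + 0.1544² + 0.3824² + 0.0074² + 0.0956² + 0.2353² + 0.1176² = 0.000055 + 0.023839 + 0.146230 + 0.000055 + 0.009139 + 0.055366 + 0.013830 = 0.248514
O = 0.176609 / √(0.183233 × 0.248514) = 0.176609 / 0.2133916 = 0.8276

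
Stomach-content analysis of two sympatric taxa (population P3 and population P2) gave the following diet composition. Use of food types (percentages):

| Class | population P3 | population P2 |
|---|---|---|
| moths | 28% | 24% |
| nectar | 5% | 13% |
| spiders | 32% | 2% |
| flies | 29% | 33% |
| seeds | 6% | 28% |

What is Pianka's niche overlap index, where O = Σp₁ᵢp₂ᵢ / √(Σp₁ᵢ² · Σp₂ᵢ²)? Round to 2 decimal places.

Convert percentages to proportions (divide by 100).
Σ p₁ᵢp₂ᵢ = 0.0672 + 0.0065 + 0.0064 + 0.0957 + 0.0168 = 0.1926
Σp_1ᵢ² = 0.28² + 0.05² + 0.32² + 0.29² + 0.06² = 0.0784 + 0.0025 + 0.1024 + 0.0841 + 0.0036 = 0.2710
Σp_2ᵢ² = 0.24² + 0.13² + 0.02² + 0.33² + 0.28² = 0.0576 + 0.0169 + 0.0004 + 0.1089 + 0.0784 = 0.2622
O = 0.1926 / √(0.2710 × 0.2622) = 0.1926 / 0.26656 = 0.7225

0.72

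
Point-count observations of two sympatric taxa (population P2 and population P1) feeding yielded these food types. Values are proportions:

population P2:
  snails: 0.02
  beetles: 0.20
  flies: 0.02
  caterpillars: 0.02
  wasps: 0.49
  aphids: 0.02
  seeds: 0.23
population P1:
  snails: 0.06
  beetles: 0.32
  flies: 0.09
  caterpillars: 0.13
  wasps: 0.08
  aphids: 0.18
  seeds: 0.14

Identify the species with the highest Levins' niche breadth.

population P1

Σp_P2ᵢ² = 0.02² + 0.20² + 0.02² + 0.02² + 0.49² + 0.02² + 0.23² = 0.0004 + 0.0400 + 0.0004 + 0.0004 + 0.2401 + 0.0004 + 0.0529 = 0.3346
B_P2 = 1 / 0.3346 = 2.9886
Σp_P1ᵢ² = 0.06² + 0.32² + 0.09² + 0.13² + 0.08² + 0.18² + 0.14² = 0.0036 + 0.1024 + 0.0081 + 0.0169 + 0.0064 + 0.0324 + 0.0196 = 0.1894
B_P1 = 1 / 0.1894 = 5.2798
Highest B → broadest niche (most generalist): population P1 (B = 5.28).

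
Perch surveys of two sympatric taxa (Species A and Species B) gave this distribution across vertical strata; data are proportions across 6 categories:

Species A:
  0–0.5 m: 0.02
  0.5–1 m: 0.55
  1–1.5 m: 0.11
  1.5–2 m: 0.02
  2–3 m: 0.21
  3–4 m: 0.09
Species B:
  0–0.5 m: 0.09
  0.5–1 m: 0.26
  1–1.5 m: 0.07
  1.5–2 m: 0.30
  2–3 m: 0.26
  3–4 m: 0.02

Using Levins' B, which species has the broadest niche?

Σp_Aᵢ² = 0.02² + 0.55² + 0.11² + 0.02² + 0.21² + 0.09² = 0.0004 + 0.3025 + 0.0121 + 0.0004 + 0.0441 + 0.0081 = 0.3676
B_A = 1 / 0.3676 = 2.7203
Σp_Bᵢ² = 0.09² + 0.26² + 0.07² + 0.30² + 0.26² + 0.02² = 0.0081 + 0.0676 + 0.0049 + 0.0900 + 0.0676 + 0.0004 = 0.2386
B_B = 1 / 0.2386 = 4.1911
Highest B → broadest niche (most generalist): Species B (B = 4.19).

Species B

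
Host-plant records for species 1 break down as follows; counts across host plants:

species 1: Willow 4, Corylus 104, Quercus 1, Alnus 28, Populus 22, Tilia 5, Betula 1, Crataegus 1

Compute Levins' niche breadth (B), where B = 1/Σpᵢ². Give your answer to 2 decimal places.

Proportions for species 1 (n=166): 4/166=0.0241, 104/166=0.6265, 1/166=0.0060, 28/166=0.1687, 22/166=0.1325, 5/166=0.0301, 1/166=0.0060, 1/166=0.0060
Σpᵢ² = 0.0241² + 0.6265² + 0.0060² + 0.1687² + 0.1325² + 0.0301² + 0.0060² + 0.0060² = 0.000581 + 0.392502 + 0.000036 + 0.028460 + 0.017556 + 0.000906 + 0.000036 + 0.000036 = 0.440113
B = 1 / 0.440113 = 2.2721

2.27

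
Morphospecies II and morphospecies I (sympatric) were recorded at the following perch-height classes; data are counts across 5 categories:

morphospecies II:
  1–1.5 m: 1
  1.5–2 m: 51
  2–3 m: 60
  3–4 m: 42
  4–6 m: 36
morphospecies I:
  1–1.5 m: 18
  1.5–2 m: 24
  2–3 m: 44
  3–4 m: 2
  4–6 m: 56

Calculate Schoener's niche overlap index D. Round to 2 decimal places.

0.68

Proportions for morphospecies II (n=190): 1/190=0.0053, 51/190=0.2684, 60/190=0.3158, 42/190=0.2211, 36/190=0.1895
Proportions for morphospecies I (n=144): 18/144=0.1250, 24/144=0.1667, 44/144=0.3056, 2/144=0.0139, 56/144=0.3889
Σ|p₁ᵢ − p₂ᵢ| = 0.1197 + 0.1017 + 0.0102 + 0.2072 + 0.1994 = 0.6382
D = 1 − ½ × 0.6382 = 1 − 0.31910 = 0.68090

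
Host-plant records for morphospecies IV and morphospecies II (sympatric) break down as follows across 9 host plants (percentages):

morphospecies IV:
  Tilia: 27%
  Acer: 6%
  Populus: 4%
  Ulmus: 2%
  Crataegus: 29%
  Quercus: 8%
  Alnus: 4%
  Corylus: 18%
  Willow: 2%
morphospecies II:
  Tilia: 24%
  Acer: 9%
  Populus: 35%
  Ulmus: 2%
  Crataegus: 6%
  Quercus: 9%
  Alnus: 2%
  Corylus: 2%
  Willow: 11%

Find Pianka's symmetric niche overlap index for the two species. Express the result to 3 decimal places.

Convert percentages to proportions (divide by 100).
Σ p₁ᵢp₂ᵢ = 0.0648 + 0.0054 + 0.0140 + 0.0004 + 0.0174 + 0.0072 + 0.0008 + 0.0036 + 0.0022 = 0.1158
Σp_1ᵢ² = 0.27² + 0.06² + 0.04² + 0.02² + 0.29² + 0.08² + 0.04² + 0.18² + 0.02² = 0.0729 + 0.0036 + 0.0016 + 0.0004 + 0.0841 + 0.0064 + 0.0016 + 0.0324 + 0.0004 = 0.2034
Σp_2ᵢ² = 0.24² + 0.09² + 0.35² + 0.02² + 0.06² + 0.09² + 0.02² + 0.02² + 0.11² = 0.0576 + 0.0081 + 0.1225 + 0.0004 + 0.0036 + 0.0081 + 0.0004 + 0.0004 + 0.0121 = 0.2132
O = 0.1158 / √(0.2034 × 0.2132) = 0.1158 / 0.208242 = 0.55608

0.556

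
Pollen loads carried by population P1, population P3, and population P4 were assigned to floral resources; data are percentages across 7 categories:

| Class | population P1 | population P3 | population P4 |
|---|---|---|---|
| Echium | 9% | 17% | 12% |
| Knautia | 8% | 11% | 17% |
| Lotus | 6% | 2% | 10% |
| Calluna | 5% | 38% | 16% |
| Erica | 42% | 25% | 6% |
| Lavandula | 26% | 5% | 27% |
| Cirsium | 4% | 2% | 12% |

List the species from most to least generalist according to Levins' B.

Convert percentages to proportions (divide by 100).
Σp_P1ᵢ² = 0.09² + 0.08² + 0.06² + 0.05² + 0.42² + 0.26² + 0.04² = 0.0081 + 0.0064 + 0.0036 + 0.0025 + 0.1764 + 0.0676 + 0.0016 = 0.2662
B_P1 = 1 / 0.2662 = 3.7566
Σp_P3ᵢ² = 0.17² + 0.11² + 0.02² + 0.38² + 0.25² + 0.05² + 0.02² = 0.0289 + 0.0121 + 0.0004 + 0.1444 + 0.0625 + 0.0025 + 0.0004 = 0.2512
B_P3 = 1 / 0.2512 = 3.9809
Σp_P4ᵢ² = 0.12² + 0.17² + 0.10² + 0.16² + 0.06² + 0.27² + 0.12² = 0.0144 + 0.0289 + 0.0100 + 0.0256 + 0.0036 + 0.0729 + 0.0144 = 0.1698
B_P4 = 1 / 0.1698 = 5.8893
Ranking by B (broadest → narrowest): population P4 (5.89) > population P3 (3.98) > population P1 (3.76)

population P4 > population P3 > population P1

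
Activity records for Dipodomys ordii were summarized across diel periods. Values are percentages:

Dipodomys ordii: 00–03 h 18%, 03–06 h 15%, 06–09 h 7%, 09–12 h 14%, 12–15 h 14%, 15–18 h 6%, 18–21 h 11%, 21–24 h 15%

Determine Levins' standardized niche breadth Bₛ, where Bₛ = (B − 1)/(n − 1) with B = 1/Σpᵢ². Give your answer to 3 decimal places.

Convert percentages to proportions (divide by 100).
Σpᵢ² = 0.18² + 0.15² + 0.07² + 0.14² + 0.14² + 0.06² + 0.11² + 0.15² = 0.0324 + 0.0225 + 0.0049 + 0.0196 + 0.0196 + 0.0036 + 0.0121 + 0.0225 = 0.1372
B = 1 / 0.1372 = 7.28863
Bₛ = (B − 1)/(n − 1) = (7.28863 − 1)/(8 − 1) = 6.28863/7 = 0.89838

0.898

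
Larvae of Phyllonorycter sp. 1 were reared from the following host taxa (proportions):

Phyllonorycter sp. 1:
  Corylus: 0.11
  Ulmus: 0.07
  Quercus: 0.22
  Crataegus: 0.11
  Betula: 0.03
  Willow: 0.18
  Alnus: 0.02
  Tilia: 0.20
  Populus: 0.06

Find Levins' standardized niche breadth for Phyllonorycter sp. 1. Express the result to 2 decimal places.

Σpᵢ² = 0.11² + 0.07² + 0.22² + 0.11² + 0.03² + 0.18² + 0.02² + 0.20² + 0.06² = 0.0121 + 0.0049 + 0.0484 + 0.0121 + 0.0009 + 0.0324 + 0.0004 + 0.0400 + 0.0036 = 0.1548
B = 1 / 0.1548 = 6.4599
Bₛ = (B − 1)/(n − 1) = (6.4599 − 1)/(9 − 1) = 5.4599/8 = 0.6825

0.68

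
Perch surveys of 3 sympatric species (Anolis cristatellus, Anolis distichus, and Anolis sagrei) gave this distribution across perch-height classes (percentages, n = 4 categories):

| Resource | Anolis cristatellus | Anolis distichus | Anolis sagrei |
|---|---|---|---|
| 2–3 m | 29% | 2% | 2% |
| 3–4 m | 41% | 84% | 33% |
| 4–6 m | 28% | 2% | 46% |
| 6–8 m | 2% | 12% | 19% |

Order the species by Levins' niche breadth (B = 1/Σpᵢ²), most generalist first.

Convert percentages to proportions (divide by 100).
Σp_crisᵢ² = 0.29² + 0.41² + 0.28² + 0.02² = 0.0841 + 0.1681 + 0.0784 + 0.0004 = 0.3310
B_cris = 1 / 0.3310 = 3.0211
Σp_distᵢ² = 0.02² + 0.84² + 0.02² + 0.12² = 0.0004 + 0.7056 + 0.0004 + 0.0144 = 0.7208
B_dist = 1 / 0.7208 = 1.3873
Σp_sagrᵢ² = 0.02² + 0.33² + 0.46² + 0.19² = 0.0004 + 0.1089 + 0.2116 + 0.0361 = 0.3570
B_sagr = 1 / 0.3570 = 2.8011
Ranking by B (broadest → narrowest): Anolis cristatellus (3.02) > Anolis sagrei (2.80) > Anolis distichus (1.39)

Anolis cristatellus > Anolis sagrei > Anolis distichus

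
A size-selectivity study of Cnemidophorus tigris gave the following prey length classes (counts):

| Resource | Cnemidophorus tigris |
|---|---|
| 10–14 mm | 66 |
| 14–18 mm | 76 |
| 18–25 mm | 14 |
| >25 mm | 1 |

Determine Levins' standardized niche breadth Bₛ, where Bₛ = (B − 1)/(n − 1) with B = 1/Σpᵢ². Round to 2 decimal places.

0.46

Proportions for Cnemidophorus tigris (n=157): 66/157=0.4204, 76/157=0.4841, 14/157=0.0892, 1/157=0.0064
Σpᵢ² = 0.4204² + 0.4841² + 0.0892² + 0.0064² = 0.176736 + 0.234353 + 0.007957 + 0.000041 = 0.419087
B = 1 / 0.419087 = 2.3861
Bₛ = (B − 1)/(n − 1) = (2.3861 − 1)/(4 − 1) = 1.3861/3 = 0.4620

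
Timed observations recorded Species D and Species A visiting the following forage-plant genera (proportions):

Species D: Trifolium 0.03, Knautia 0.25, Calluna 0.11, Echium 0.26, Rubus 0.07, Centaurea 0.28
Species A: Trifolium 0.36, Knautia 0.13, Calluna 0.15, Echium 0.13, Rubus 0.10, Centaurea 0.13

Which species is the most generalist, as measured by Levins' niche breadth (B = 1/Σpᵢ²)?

Species A

Σp_Dᵢ² = 0.03² + 0.25² + 0.11² + 0.26² + 0.07² + 0.28² = 0.0009 + 0.0625 + 0.0121 + 0.0676 + 0.0049 + 0.0784 = 0.2264
B_D = 1 / 0.2264 = 4.4170
Σp_Aᵢ² = 0.36² + 0.13² + 0.15² + 0.13² + 0.10² + 0.13² = 0.1296 + 0.0169 + 0.0225 + 0.0169 + 0.0100 + 0.0169 = 0.2128
B_A = 1 / 0.2128 = 4.6992
Highest B → broadest niche (most generalist): Species A (B = 4.70).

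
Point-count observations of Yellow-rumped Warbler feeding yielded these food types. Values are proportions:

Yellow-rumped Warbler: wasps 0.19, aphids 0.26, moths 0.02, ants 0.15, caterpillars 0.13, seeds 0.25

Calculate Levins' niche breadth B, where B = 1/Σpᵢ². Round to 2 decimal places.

Σpᵢ² = 0.19² + 0.26² + 0.02² + 0.15² + 0.13² + 0.25² = 0.0361 + 0.0676 + 0.0004 + 0.0225 + 0.0169 + 0.0625 = 0.2060
B = 1 / 0.2060 = 4.8544

4.85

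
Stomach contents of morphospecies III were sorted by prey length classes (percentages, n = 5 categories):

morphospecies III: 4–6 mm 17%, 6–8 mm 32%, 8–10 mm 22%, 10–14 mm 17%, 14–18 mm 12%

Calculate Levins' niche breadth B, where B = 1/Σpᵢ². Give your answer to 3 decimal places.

Convert percentages to proportions (divide by 100).
Σpᵢ² = 0.17² + 0.32² + 0.22² + 0.17² + 0.12² = 0.0289 + 0.1024 + 0.0484 + 0.0289 + 0.0144 = 0.2230
B = 1 / 0.2230 = 4.48430

4.484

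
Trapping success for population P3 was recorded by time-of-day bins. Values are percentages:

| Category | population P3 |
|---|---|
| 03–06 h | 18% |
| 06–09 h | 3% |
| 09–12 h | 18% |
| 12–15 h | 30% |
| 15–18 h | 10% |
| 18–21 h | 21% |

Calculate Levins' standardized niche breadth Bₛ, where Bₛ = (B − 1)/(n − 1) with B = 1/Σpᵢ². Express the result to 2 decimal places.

0.75

Convert percentages to proportions (divide by 100).
Σpᵢ² = 0.18² + 0.03² + 0.18² + 0.30² + 0.10² + 0.21² = 0.0324 + 0.0009 + 0.0324 + 0.0900 + 0.0100 + 0.0441 = 0.2098
B = 1 / 0.2098 = 4.7664
Bₛ = (B − 1)/(n − 1) = (4.7664 − 1)/(6 − 1) = 3.7664/5 = 0.7533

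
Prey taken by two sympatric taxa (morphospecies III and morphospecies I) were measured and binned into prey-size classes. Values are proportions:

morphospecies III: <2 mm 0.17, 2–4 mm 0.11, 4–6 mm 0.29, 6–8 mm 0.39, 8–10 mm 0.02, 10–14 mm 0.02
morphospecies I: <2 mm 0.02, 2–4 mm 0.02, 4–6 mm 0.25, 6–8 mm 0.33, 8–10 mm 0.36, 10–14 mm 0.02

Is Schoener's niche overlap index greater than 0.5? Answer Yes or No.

Yes

Σ|p₁ᵢ − p₂ᵢ| = 0.15 + 0.09 + 0.04 + 0.06 + 0.34 + 0.00 = 0.68
D = 1 − ½ × 0.68 = 1 − 0.340 = 0.6600
D = 0.6600 > 0.5 → Yes.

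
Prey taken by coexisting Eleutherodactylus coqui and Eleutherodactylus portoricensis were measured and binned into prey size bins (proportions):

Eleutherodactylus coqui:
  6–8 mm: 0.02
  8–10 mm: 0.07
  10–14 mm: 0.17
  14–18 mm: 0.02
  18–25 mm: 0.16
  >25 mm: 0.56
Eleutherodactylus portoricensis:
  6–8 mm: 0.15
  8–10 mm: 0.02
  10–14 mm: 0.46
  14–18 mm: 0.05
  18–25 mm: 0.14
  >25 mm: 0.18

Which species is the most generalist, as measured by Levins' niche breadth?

Eleutherodactylus portoricensis

Σp_coquᵢ² = 0.02² + 0.07² + 0.17² + 0.02² + 0.16² + 0.56² = 0.0004 + 0.0049 + 0.0289 + 0.0004 + 0.0256 + 0.3136 = 0.3738
B_coqu = 1 / 0.3738 = 2.6752
Σp_portᵢ² = 0.15² + 0.02² + 0.46² + 0.05² + 0.14² + 0.18² = 0.0225 + 0.0004 + 0.2116 + 0.0025 + 0.0196 + 0.0324 = 0.2890
B_port = 1 / 0.2890 = 3.4602
Highest B → broadest niche (most generalist): Eleutherodactylus portoricensis (B = 3.46).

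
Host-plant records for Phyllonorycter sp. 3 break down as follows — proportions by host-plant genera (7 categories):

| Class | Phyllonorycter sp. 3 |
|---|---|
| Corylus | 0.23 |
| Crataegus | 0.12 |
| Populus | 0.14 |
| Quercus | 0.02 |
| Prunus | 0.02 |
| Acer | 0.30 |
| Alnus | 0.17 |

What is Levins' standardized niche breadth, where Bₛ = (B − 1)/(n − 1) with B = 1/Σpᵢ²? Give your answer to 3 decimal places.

Σpᵢ² = 0.23² + 0.12² + 0.14² + 0.02² + 0.02² + 0.30² + 0.17² = 0.0529 + 0.0144 + 0.0196 + 0.0004 + 0.0004 + 0.0900 + 0.0289 = 0.2066
B = 1 / 0.2066 = 4.84027
Bₛ = (B − 1)/(n − 1) = (4.84027 − 1)/(7 − 1) = 3.84027/6 = 0.64005

0.640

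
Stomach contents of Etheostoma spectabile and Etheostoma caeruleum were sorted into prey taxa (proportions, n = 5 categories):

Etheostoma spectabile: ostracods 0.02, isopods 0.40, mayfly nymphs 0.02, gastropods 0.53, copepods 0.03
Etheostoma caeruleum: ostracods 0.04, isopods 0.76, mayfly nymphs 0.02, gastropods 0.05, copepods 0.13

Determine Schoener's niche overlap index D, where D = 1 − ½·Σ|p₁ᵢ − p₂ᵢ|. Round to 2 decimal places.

0.52

Σ|p₁ᵢ − p₂ᵢ| = 0.02 + 0.36 + 0.00 + 0.48 + 0.10 = 0.96
D = 1 − ½ × 0.96 = 1 − 0.480 = 0.5200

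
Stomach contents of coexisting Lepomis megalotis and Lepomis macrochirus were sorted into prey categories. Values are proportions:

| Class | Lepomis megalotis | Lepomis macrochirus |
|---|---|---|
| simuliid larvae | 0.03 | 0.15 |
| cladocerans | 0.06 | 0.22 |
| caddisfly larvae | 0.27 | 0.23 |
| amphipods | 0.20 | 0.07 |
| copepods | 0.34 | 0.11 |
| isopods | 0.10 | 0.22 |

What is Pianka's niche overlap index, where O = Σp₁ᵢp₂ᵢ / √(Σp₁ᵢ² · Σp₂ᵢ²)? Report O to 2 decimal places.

0.71

Σ p₁ᵢp₂ᵢ = 0.0045 + 0.0132 + 0.0621 + 0.0140 + 0.0374 + 0.0220 = 0.1532
Σp_1ᵢ² = 0.03² + 0.06² + 0.27² + 0.20² + 0.34² + 0.10² = 0.0009 + 0.0036 + 0.0729 + 0.0400 + 0.1156 + 0.0100 = 0.2430
Σp_2ᵢ² = 0.15² + 0.22² + 0.23² + 0.07² + 0.11² + 0.22² = 0.0225 + 0.0484 + 0.0529 + 0.0049 + 0.0121 + 0.0484 = 0.1892
O = 0.1532 / √(0.2430 × 0.1892) = 0.1532 / 0.21442 = 0.7145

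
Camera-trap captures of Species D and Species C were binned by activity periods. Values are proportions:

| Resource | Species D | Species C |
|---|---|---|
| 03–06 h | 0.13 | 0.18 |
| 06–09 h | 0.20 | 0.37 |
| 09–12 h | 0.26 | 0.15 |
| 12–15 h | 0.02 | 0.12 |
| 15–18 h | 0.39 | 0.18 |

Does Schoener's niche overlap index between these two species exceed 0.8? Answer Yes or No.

No

Σ|p₁ᵢ − p₂ᵢ| = 0.05 + 0.17 + 0.11 + 0.10 + 0.21 = 0.64
D = 1 − ½ × 0.64 = 1 − 0.320 = 0.6800
D = 0.6800 < 0.8 → No.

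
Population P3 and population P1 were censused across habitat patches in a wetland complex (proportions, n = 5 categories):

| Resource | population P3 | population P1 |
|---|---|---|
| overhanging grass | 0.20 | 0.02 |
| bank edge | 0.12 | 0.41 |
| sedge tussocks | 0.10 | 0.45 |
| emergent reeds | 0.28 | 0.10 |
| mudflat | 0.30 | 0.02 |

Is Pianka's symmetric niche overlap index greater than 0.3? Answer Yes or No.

Yes

Σ p₁ᵢp₂ᵢ = 0.0040 + 0.0492 + 0.0450 + 0.0280 + 0.0060 = 0.1322
Σp_1ᵢ² = 0.20² + 0.12² + 0.10² + 0.28² + 0.30² = 0.0400 + 0.0144 + 0.0100 + 0.0784 + 0.0900 = 0.2328
Σp_2ᵢ² = 0.02² + 0.41² + 0.45² + 0.10² + 0.02² = 0.0004 + 0.1681 + 0.2025 + 0.0100 + 0.0004 = 0.3814
O = 0.1322 / √(0.2328 × 0.3814) = 0.1322 / 0.29798 = 0.4437
O = 0.4437 > 0.3 → Yes.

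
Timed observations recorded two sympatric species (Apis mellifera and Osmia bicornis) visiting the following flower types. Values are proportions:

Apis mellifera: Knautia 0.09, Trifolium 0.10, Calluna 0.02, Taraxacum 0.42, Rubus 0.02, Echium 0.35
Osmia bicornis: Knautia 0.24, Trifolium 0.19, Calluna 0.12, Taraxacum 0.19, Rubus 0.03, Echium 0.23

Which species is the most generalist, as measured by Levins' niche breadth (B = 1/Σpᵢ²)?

Osmia bicornis

Σp_mellᵢ² = 0.09² + 0.10² + 0.02² + 0.42² + 0.02² + 0.35² = 0.0081 + 0.0100 + 0.0004 + 0.1764 + 0.0004 + 0.1225 = 0.3178
B_mell = 1 / 0.3178 = 3.1466
Σp_bicoᵢ² = 0.24² + 0.19² + 0.12² + 0.19² + 0.03² + 0.23² = 0.0576 + 0.0361 + 0.0144 + 0.0361 + 0.0009 + 0.0529 = 0.1980
B_bico = 1 / 0.1980 = 5.0505
Highest B → broadest niche (most generalist): Osmia bicornis (B = 5.05).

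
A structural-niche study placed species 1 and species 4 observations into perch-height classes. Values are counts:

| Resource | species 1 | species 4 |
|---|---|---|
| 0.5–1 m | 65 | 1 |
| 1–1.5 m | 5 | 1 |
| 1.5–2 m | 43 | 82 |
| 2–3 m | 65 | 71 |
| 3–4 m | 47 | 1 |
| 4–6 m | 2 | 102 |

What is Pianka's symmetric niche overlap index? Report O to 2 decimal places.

Proportions for species 1 (n=227): 65/227=0.2863, 5/227=0.0220, 43/227=0.1894, 65/227=0.2863, 47/227=0.2070, 2/227=0.0088
Proportions for species 4 (n=258): 1/258=0.0039, 1/258=0.0039, 82/258=0.3178, 71/258=0.2752, 1/258=0.0039, 102/258=0.3953
Σ p₁ᵢp₂ᵢ = 0.001117 + 0.000086 + 0.060191 + 0.078790 + 0.000807 + 0.003479 = 0.144470
Σp_1ᵢ² = 0.2863² + 0.0220² + 0.1894² + 0.2863² + 0.2070² + 0.0088² = 0.081968 + 0.000484 + 0.035872 + 0.081968 + 0.042849 + 0.000077 = 0.243218
Σp_2ᵢ² = 0.0039² + 0.0039² + 0.3178² + 0.2752² + 0.0039² + 0.3953² = 0.000015 + 0.000015 + 0.100997 + 0.075735 + 0.000015 + 0.156262 = 0.333039
O = 0.144470 / √(0.243218 × 0.333039) = 0.144470 / 0.2846069 = 0.5076

0.51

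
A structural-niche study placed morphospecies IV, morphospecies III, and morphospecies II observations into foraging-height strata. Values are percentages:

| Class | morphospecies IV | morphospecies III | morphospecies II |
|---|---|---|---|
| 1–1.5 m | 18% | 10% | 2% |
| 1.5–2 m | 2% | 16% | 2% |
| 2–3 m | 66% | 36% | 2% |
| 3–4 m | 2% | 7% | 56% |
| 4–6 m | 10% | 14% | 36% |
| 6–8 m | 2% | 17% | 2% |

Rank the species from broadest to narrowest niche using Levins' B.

Convert percentages to proportions (divide by 100).
Σp_IVᵢ² = 0.18² + 0.02² + 0.66² + 0.02² + 0.10² + 0.02² = 0.0324 + 0.0004 + 0.4356 + 0.0004 + 0.0100 + 0.0004 = 0.4792
B_IV = 1 / 0.4792 = 2.0868
Σp_IIIᵢ² = 0.10² + 0.16² + 0.36² + 0.07² + 0.14² + 0.17² = 0.0100 + 0.0256 + 0.1296 + 0.0049 + 0.0196 + 0.0289 = 0.2186
B_III = 1 / 0.2186 = 4.5746
Σp_IIᵢ² = 0.02² + 0.02² + 0.02² + 0.56² + 0.36² + 0.02² = 0.0004 + 0.0004 + 0.0004 + 0.3136 + 0.1296 + 0.0004 = 0.4448
B_II = 1 / 0.4448 = 2.2482
Ranking by B (broadest → narrowest): morphospecies III (4.57) > morphospecies II (2.25) > morphospecies IV (2.09)

morphospecies III > morphospecies II > morphospecies IV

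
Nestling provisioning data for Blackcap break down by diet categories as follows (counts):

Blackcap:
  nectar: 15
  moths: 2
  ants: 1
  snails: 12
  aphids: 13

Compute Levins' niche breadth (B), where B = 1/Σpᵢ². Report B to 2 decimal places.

Proportions for Blackcap (n=43): 15/43=0.3488, 2/43=0.0465, 1/43=0.0233, 12/43=0.2791, 13/43=0.3023
Σpᵢ² = 0.3488² + 0.0465² + 0.0233² + 0.2791² + 0.3023² = 0.121661 + 0.002162 + 0.000543 + 0.077897 + 0.091385 = 0.293648
B = 1 / 0.293648 = 3.4054

3.41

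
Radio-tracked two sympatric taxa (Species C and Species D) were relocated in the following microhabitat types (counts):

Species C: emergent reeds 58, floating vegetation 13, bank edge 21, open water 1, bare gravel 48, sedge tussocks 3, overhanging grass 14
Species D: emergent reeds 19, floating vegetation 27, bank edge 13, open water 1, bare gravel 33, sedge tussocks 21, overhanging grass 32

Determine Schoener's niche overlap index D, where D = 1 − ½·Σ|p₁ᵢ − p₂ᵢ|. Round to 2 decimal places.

0.64

Proportions for Species C (n=158): 58/158=0.3671, 13/158=0.0823, 21/158=0.1329, 1/158=0.0063, 48/158=0.3038, 3/158=0.0190, 14/158=0.0886
Proportions for Species D (n=146): 19/146=0.1301, 27/146=0.1849, 13/146=0.0890, 1/146=0.0068, 33/146=0.2260, 21/146=0.1438, 32/146=0.2192
Σ|p₁ᵢ − p₂ᵢ| = 0.2370 + 0.1026 + 0.0439 + 0.0005 + 0.0778 + 0.1248 + 0.1306 = 0.7172
D = 1 − ½ × 0.7172 = 1 − 0.35860 = 0.64140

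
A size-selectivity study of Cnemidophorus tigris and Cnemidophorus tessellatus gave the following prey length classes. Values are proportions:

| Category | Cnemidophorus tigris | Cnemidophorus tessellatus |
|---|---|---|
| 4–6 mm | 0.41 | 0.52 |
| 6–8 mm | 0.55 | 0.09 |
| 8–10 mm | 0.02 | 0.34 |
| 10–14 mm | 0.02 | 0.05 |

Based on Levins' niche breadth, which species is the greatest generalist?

Σp_tigrᵢ² = 0.41² + 0.55² + 0.02² + 0.02² = 0.1681 + 0.3025 + 0.0004 + 0.0004 = 0.4714
B_tigr = 1 / 0.4714 = 2.1213
Σp_tessᵢ² = 0.52² + 0.09² + 0.34² + 0.05² = 0.2704 + 0.0081 + 0.1156 + 0.0025 = 0.3966
B_tess = 1 / 0.3966 = 2.5214
Highest B → broadest niche (most generalist): Cnemidophorus tessellatus (B = 2.52).

Cnemidophorus tessellatus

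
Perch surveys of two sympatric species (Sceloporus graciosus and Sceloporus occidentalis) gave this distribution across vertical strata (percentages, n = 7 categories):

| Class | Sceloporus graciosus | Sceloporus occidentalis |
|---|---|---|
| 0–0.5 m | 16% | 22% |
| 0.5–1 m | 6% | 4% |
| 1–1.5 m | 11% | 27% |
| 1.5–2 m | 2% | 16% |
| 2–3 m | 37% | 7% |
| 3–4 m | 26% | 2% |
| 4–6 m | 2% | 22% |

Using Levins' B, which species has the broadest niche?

Convert percentages to proportions (divide by 100).
Σp_gracᵢ² = 0.16² + 0.06² + 0.11² + 0.02² + 0.37² + 0.26² + 0.02² = 0.0256 + 0.0036 + 0.0121 + 0.0004 + 0.1369 + 0.0676 + 0.0004 = 0.2466
B_grac = 1 / 0.2466 = 4.0552
Σp_occiᵢ² = 0.22² + 0.04² + 0.27² + 0.16² + 0.07² + 0.02² + 0.22² = 0.0484 + 0.0016 + 0.0729 + 0.0256 + 0.0049 + 0.0004 + 0.0484 = 0.2022
B_occi = 1 / 0.2022 = 4.9456
Highest B → broadest niche (most generalist): Sceloporus occidentalis (B = 4.95).

Sceloporus occidentalis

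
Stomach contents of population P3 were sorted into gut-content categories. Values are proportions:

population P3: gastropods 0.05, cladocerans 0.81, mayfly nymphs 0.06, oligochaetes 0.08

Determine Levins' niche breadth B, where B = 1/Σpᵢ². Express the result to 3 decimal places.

Σpᵢ² = 0.05² + 0.81² + 0.06² + 0.08² = 0.0025 + 0.6561 + 0.0036 + 0.0064 = 0.6686
B = 1 / 0.6686 = 1.49566

1.496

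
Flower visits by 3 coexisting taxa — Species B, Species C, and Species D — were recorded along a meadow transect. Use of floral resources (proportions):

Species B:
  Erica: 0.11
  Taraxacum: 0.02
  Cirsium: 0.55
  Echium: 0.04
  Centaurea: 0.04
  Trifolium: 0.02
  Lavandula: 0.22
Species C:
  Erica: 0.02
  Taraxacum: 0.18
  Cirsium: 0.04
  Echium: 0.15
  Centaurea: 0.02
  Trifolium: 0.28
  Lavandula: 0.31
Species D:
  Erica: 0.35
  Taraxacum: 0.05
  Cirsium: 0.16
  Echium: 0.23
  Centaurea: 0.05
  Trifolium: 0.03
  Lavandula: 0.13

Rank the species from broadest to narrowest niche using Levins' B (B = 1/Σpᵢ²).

Species D > Species C > Species B

Σp_Bᵢ² = 0.11² + 0.02² + 0.55² + 0.04² + 0.04² + 0.02² + 0.22² = 0.0121 + 0.0004 + 0.3025 + 0.0016 + 0.0016 + 0.0004 + 0.0484 = 0.3670
B_B = 1 / 0.3670 = 2.7248
Σp_Cᵢ² = 0.02² + 0.18² + 0.04² + 0.15² + 0.02² + 0.28² + 0.31² = 0.0004 + 0.0324 + 0.0016 + 0.0225 + 0.0004 + 0.0784 + 0.0961 = 0.2318
B_C = 1 / 0.2318 = 4.3141
Σp_Dᵢ² = 0.35² + 0.05² + 0.16² + 0.23² + 0.05² + 0.03² + 0.13² = 0.1225 + 0.0025 + 0.0256 + 0.0529 + 0.0025 + 0.0009 + 0.0169 = 0.2238
B_D = 1 / 0.2238 = 4.4683
Ranking by B (broadest → narrowest): Species D (4.47) > Species C (4.31) > Species B (2.72)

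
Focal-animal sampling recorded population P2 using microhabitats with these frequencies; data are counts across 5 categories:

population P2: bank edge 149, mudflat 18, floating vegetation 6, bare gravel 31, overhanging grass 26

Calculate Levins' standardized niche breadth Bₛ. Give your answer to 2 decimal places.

Proportions for population P2 (n=230): 149/230=0.6478, 18/230=0.0783, 6/230=0.0261, 31/230=0.1348, 26/230=0.1130
Σpᵢ² = 0.6478² + 0.0783² + 0.0261² + 0.1348² + 0.1130² = 0.419645 + 0.006131 + 0.000681 + 0.018171 + 0.012769 = 0.457397
B = 1 / 0.457397 = 2.1863
Bₛ = (B − 1)/(n − 1) = (2.1863 − 1)/(5 − 1) = 1.1863/4 = 0.2966

0.30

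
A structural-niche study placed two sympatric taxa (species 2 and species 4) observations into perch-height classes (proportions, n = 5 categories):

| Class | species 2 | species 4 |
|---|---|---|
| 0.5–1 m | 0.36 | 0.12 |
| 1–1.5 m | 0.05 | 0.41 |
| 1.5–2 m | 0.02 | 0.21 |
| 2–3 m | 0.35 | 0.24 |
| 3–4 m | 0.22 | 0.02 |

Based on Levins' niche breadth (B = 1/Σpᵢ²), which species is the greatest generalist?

Σp_2ᵢ² = 0.36² + 0.05² + 0.02² + 0.35² + 0.22² = 0.1296 + 0.0025 + 0.0004 + 0.1225 + 0.0484 = 0.3034
B_2 = 1 / 0.3034 = 3.2960
Σp_4ᵢ² = 0.12² + 0.41² + 0.21² + 0.24² + 0.02² = 0.0144 + 0.1681 + 0.0441 + 0.0576 + 0.0004 = 0.2846
B_4 = 1 / 0.2846 = 3.5137
Highest B → broadest niche (most generalist): species 4 (B = 3.51).

species 4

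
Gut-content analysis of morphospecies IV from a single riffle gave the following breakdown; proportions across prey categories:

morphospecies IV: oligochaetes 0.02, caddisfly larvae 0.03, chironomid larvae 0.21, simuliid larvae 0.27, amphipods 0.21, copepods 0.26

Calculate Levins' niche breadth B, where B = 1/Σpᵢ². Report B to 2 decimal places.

Σpᵢ² = 0.02² + 0.03² + 0.21² + 0.27² + 0.21² + 0.26² = 0.0004 + 0.0009 + 0.0441 + 0.0729 + 0.0441 + 0.0676 = 0.2300
B = 1 / 0.2300 = 4.3478

4.35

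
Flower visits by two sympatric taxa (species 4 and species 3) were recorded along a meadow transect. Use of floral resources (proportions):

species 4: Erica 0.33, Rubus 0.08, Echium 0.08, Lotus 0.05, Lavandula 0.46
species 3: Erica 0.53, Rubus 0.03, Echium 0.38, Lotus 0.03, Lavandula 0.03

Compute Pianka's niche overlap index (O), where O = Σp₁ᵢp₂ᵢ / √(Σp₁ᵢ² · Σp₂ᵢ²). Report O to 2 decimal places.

Σ p₁ᵢp₂ᵢ = 0.1749 + 0.0024 + 0.0304 + 0.0015 + 0.0138 = 0.2230
Σp_1ᵢ² = 0.33² + 0.08² + 0.08² + 0.05² + 0.46² = 0.1089 + 0.0064 + 0.0064 + 0.0025 + 0.2116 = 0.3358
Σp_2ᵢ² = 0.53² + 0.03² + 0.38² + 0.03² + 0.03² = 0.2809 + 0.0009 + 0.1444 + 0.0009 + 0.0009 = 0.4280
O = 0.2230 / √(0.3358 × 0.4280) = 0.2230 / 0.37911 = 0.5882

0.59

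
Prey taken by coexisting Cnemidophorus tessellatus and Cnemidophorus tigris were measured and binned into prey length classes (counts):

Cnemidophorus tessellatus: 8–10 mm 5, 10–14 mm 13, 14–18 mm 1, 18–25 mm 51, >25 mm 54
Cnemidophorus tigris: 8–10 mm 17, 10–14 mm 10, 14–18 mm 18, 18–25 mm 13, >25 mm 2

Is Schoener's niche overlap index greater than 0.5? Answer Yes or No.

Proportions for Cnemidophorus tessellatus (n=124): 5/124=0.0403, 13/124=0.1048, 1/124=0.0081, 51/124=0.4113, 54/124=0.4355
Proportions for Cnemidophorus tigris (n=60): 17/60=0.2833, 10/60=0.1667, 18/60=0.3000, 13/60=0.2167, 2/60=0.0333
Σ|p₁ᵢ − p₂ᵢ| = 0.2430 + 0.0619 + 0.2919 + 0.1946 + 0.4022 = 1.1936
D = 1 − ½ × 1.1936 = 1 − 0.59680 = 0.40320
D = 0.40320 < 0.5 → No.

No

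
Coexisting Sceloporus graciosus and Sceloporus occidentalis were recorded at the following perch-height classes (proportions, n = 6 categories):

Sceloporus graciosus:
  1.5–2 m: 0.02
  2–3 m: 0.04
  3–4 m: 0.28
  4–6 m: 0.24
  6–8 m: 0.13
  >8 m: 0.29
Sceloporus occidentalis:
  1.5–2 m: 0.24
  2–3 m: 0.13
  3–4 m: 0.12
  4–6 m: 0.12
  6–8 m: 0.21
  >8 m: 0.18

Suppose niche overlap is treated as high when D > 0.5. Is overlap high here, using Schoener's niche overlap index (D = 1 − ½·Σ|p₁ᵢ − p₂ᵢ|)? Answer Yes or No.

Yes

Σ|p₁ᵢ − p₂ᵢ| = 0.22 + 0.09 + 0.16 + 0.12 + 0.08 + 0.11 = 0.78
D = 1 − ½ × 0.78 = 1 − 0.390 = 0.6100
D = 0.6100 > 0.5 → Yes.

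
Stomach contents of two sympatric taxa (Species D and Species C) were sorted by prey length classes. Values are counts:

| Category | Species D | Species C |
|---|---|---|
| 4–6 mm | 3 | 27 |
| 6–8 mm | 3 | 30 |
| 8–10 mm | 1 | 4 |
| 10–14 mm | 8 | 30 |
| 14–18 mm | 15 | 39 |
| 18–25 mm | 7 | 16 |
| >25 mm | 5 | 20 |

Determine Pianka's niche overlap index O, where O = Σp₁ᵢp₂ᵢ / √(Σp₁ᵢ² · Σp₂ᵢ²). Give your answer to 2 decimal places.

0.90

Proportions for Species D (n=42): 3/42=0.0714, 3/42=0.0714, 1/42=0.0238, 8/42=0.1905, 15/42=0.3571, 7/42=0.1667, 5/42=0.1190
Proportions for Species C (n=166): 27/166=0.1627, 30/166=0.1807, 4/166=0.0241, 30/166=0.1807, 39/166=0.2349, 16/166=0.0964, 20/166=0.1205
Σ p₁ᵢp₂ᵢ = 0.011617 + 0.012902 + 0.000574 + 0.034423 + 0.083883 + 0.016070 + 0.014340 = 0.173809
Σp_1ᵢ² = 0.0714² + 0.0714² + 0.0238² + 0.1905² + 0.3571² + 0.1667² + 0.1190² = 0.005098 + 0.005098 + 0.000566 + 0.036290 + 0.127520 + 0.027789 + 0.014161 = 0.216522
Σp_2ᵢ² = 0.1627² + 0.1807² + 0.0241² + 0.1807² + 0.2349² + 0.0964² + 0.1205² = 0.026471 + 0.032652 + 0.000581 + 0.032652 + 0.055178 + 0.009293 + 0.014520 = 0.171347
O = 0.173809 / √(0.216522 × 0.171347) = 0.173809 / 0.1926146 = 0.9024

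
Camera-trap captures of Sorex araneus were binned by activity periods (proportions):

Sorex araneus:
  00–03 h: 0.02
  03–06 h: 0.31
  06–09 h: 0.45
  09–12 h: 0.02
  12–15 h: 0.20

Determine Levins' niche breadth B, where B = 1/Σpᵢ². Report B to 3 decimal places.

2.946

Σpᵢ² = 0.02² + 0.31² + 0.45² + 0.02² + 0.20² = 0.0004 + 0.0961 + 0.2025 + 0.0004 + 0.0400 = 0.3394
B = 1 / 0.3394 = 2.94638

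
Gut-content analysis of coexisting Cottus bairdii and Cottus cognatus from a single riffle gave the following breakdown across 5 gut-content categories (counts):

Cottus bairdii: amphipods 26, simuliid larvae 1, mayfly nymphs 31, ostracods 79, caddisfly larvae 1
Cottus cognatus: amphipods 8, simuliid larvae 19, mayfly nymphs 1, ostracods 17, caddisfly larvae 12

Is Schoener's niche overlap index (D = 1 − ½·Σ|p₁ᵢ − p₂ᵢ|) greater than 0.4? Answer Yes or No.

Proportions for Cottus bairdii (n=138): 26/138=0.1884, 1/138=0.0072, 31/138=0.2246, 79/138=0.5725, 1/138=0.0072
Proportions for Cottus cognatus (n=57): 8/57=0.1404, 19/57=0.3333, 1/57=0.0175, 17/57=0.2982, 12/57=0.2105
Σ|p₁ᵢ − p₂ᵢ| = 0.0480 + 0.3261 + 0.2071 + 0.2743 + 0.2033 = 1.0588
D = 1 − ½ × 1.0588 = 1 − 0.52940 = 0.47060
D = 0.47060 > 0.4 → Yes.

Yes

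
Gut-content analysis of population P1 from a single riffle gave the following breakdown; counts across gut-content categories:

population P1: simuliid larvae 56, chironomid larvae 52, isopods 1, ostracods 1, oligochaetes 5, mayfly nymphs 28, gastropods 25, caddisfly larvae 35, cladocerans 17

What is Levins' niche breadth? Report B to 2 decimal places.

5.51

Proportions for population P1 (n=220): 56/220=0.2545, 52/220=0.2364, 1/220=0.0045, 1/220=0.0045, 5/220=0.0227, 28/220=0.1273, 25/220=0.1136, 35/220=0.1591, 17/220=0.0773
Σpᵢ² = 0.2545² + 0.2364² + 0.0045² + 0.0045² + 0.0227² + 0.1273² + 0.1136² + 0.1591² + 0.0773² = 0.064770 + 0.055885 + 0.000020 + 0.000020 + 0.000515 + 0.016205 + 0.012905 + 0.025313 + 0.005975 = 0.181608
B = 1 / 0.181608 = 5.5064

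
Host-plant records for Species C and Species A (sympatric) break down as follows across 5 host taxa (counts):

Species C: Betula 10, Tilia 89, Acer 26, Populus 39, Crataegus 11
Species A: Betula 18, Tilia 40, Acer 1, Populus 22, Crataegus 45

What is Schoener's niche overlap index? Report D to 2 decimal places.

0.62

Proportions for Species C (n=175): 10/175=0.0571, 89/175=0.5086, 26/175=0.1486, 39/175=0.2229, 11/175=0.0629
Proportions for Species A (n=126): 18/126=0.1429, 40/126=0.3175, 1/126=0.0079, 22/126=0.1746, 45/126=0.3571
Σ|p₁ᵢ − p₂ᵢ| = 0.0858 + 0.1911 + 0.1407 + 0.0483 + 0.2942 = 0.7601
D = 1 − ½ × 0.7601 = 1 − 0.38005 = 0.61995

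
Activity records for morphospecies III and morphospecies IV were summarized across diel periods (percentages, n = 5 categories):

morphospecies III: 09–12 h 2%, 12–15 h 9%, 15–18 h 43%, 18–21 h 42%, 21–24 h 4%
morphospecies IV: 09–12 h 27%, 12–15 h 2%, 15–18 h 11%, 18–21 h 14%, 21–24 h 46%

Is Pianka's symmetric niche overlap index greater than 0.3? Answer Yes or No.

Yes

Convert percentages to proportions (divide by 100).
Σ p₁ᵢp₂ᵢ = 0.0054 + 0.0018 + 0.0473 + 0.0588 + 0.0184 = 0.1317
Σp_1ᵢ² = 0.02² + 0.09² + 0.43² + 0.42² + 0.04² = 0.0004 + 0.0081 + 0.1849 + 0.1764 + 0.0016 = 0.3714
Σp_2ᵢ² = 0.27² + 0.02² + 0.11² + 0.14² + 0.46² = 0.0729 + 0.0004 + 0.0121 + 0.0196 + 0.2116 = 0.3166
O = 0.1317 / √(0.3714 × 0.3166) = 0.1317 / 0.34291 = 0.3841
O = 0.3841 > 0.3 → Yes.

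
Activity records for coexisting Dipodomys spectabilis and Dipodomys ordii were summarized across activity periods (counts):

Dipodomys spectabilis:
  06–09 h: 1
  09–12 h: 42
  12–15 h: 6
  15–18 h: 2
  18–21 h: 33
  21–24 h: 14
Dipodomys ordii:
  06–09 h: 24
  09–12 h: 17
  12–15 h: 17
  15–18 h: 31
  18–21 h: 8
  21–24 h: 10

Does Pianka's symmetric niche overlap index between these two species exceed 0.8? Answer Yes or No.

Proportions for Dipodomys spectabilis (n=98): 1/98=0.0102, 42/98=0.4286, 6/98=0.0612, 2/98=0.0204, 33/98=0.3367, 14/98=0.1429
Proportions for Dipodomys ordii (n=107): 24/107=0.2243, 17/107=0.1589, 17/107=0.1589, 31/107=0.2897, 8/107=0.0748, 10/107=0.0935
Σ p₁ᵢp₂ᵢ = 0.002288 + 0.068105 + 0.009725 + 0.005910 + 0.025185 + 0.013361 = 0.124574
Σp_1ᵢ² = 0.0102² + 0.4286² + 0.0612² + 0.0204² + 0.3367² + 0.1429² = 0.000104 + 0.183698 + 0.003745 + 0.000416 + 0.113367 + 0.020420 = 0.321750
Σp_2ᵢ² = 0.2243² + 0.1589² + 0.1589² + 0.2897² + 0.0748² + 0.0935² = 0.050310 + 0.025249 + 0.025249 + 0.083926 + 0.005595 + 0.008742 = 0.199071
O = 0.124574 / √(0.321750 × 0.199071) = 0.124574 / 0.2530832 = 0.4922
O = 0.4922 < 0.8 → No.

No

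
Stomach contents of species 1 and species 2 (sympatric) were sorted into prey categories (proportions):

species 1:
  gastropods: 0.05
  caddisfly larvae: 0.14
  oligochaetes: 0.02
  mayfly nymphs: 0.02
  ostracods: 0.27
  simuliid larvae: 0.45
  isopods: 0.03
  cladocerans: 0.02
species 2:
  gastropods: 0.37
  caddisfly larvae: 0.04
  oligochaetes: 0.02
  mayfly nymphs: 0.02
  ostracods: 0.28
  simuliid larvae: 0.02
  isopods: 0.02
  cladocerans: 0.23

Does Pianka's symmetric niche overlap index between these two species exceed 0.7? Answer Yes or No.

Σ p₁ᵢp₂ᵢ = 0.0185 + 0.0056 + 0.0004 + 0.0004 + 0.0756 + 0.0090 + 0.0006 + 0.0046 = 0.1147
Σp_1ᵢ² = 0.05² + 0.14² + 0.02² + 0.02² + 0.27² + 0.45² + 0.03² + 0.02² = 0.0025 + 0.0196 + 0.0004 + 0.0004 + 0.0729 + 0.2025 + 0.0009 + 0.0004 = 0.2996
Σp_2ᵢ² = 0.37² + 0.04² + 0.02² + 0.02² + 0.28² + 0.02² + 0.02² + 0.23² = 0.1369 + 0.0016 + 0.0004 + 0.0004 + 0.0784 + 0.0004 + 0.0004 + 0.0529 = 0.2714
O = 0.1147 / √(0.2996 × 0.2714) = 0.1147 / 0.28515 = 0.4022
O = 0.4022 < 0.7 → No.

No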